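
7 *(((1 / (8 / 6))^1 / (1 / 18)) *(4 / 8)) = 47.25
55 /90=11 /18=0.61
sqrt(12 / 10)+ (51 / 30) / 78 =17 / 780+ sqrt(30) / 5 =1.12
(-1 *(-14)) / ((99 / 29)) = 406 / 99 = 4.10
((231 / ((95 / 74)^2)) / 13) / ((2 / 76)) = 409.70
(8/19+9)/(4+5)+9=1718/171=10.05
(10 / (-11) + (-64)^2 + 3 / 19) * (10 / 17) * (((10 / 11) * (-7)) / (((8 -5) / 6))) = -1198269800 / 39083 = -30659.62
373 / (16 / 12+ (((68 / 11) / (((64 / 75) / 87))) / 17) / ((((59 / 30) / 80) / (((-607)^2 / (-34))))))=-12345927 / 540929143993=-0.00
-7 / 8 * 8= -7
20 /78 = 10 /39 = 0.26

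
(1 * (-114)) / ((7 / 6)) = -684 / 7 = -97.71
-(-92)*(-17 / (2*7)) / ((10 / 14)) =-782 / 5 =-156.40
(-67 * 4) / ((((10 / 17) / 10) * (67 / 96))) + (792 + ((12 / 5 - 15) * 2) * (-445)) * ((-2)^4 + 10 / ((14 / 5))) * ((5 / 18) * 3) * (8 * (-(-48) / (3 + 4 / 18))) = 163302144 / 7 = 23328877.71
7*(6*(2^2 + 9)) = 546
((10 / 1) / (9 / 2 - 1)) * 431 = 8620 / 7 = 1231.43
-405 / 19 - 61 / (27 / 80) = -103655 / 513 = -202.06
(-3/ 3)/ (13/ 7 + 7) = -7/ 62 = -0.11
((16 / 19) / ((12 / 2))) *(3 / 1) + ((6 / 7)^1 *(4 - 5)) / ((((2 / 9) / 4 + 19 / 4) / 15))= -51872 / 23009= -2.25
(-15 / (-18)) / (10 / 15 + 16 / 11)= 11 / 28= 0.39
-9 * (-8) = 72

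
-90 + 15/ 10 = -177/ 2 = -88.50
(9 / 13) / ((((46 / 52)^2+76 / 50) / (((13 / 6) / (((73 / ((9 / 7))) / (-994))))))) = -10799100 / 946883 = -11.40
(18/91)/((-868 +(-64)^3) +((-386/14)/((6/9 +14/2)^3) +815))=-0.00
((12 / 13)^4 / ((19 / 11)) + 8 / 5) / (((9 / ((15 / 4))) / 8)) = 6.73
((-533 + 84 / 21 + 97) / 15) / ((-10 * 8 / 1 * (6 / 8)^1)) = 12 / 25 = 0.48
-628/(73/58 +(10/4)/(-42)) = -1529808/2921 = -523.73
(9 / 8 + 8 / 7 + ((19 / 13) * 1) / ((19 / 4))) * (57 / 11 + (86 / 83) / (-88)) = 13.32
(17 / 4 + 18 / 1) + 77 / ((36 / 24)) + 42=1387 / 12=115.58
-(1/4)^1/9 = -1/36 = -0.03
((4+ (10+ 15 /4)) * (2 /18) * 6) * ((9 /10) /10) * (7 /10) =1491 /2000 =0.75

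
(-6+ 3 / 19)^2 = 12321 / 361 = 34.13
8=8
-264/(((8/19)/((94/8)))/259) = -7632471/4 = -1908117.75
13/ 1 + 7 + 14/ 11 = 234/ 11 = 21.27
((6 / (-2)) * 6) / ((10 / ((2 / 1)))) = -3.60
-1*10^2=-100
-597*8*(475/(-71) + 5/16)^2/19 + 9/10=-156668932449/15324640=-10223.34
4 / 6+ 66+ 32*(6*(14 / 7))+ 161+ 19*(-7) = 1436 / 3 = 478.67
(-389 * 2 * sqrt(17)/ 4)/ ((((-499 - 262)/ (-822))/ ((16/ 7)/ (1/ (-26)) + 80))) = -17819.51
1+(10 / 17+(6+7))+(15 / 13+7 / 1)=5026 / 221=22.74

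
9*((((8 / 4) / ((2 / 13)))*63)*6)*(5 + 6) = 486486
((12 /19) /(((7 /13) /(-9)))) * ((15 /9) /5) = -468 /133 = -3.52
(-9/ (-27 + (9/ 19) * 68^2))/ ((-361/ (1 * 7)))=7/ 86773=0.00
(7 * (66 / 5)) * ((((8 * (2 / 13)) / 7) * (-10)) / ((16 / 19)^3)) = -226347 / 832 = -272.05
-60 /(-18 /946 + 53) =-1419 /1253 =-1.13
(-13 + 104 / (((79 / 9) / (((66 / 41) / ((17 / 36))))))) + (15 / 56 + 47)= 230206313 / 3083528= 74.66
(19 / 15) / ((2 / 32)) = 304 / 15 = 20.27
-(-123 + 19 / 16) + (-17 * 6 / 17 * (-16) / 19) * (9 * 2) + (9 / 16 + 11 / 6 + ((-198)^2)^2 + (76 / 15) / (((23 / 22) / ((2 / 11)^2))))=1536953831.32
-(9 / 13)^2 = -81 / 169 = -0.48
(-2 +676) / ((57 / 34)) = 22916 / 57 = 402.04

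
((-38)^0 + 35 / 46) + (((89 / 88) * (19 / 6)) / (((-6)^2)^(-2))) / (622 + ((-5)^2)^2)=3211299 / 630982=5.09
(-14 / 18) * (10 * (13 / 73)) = -1.39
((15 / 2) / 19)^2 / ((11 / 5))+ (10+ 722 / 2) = 371.07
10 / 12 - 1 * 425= -2545 / 6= -424.17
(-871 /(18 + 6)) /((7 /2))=-871 /84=-10.37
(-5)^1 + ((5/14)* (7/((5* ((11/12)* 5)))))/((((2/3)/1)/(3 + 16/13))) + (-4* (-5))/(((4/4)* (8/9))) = 473/26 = 18.19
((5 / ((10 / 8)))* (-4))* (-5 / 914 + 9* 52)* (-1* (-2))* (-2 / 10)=6843952 / 2285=2995.16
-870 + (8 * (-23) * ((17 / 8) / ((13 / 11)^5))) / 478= -154468877921 / 177478054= -870.35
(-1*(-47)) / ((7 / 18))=846 / 7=120.86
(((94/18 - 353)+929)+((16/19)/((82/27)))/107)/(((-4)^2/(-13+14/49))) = -38805912343/84019824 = -461.87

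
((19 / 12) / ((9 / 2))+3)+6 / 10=1067 / 270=3.95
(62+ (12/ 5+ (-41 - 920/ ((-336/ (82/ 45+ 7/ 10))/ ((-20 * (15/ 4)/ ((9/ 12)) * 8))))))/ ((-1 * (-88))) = -5198887/ 83160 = -62.52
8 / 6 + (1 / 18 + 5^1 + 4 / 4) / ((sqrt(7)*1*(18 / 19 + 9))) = 2071*sqrt(7) / 23814 + 4 / 3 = 1.56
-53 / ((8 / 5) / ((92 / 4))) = -6095 / 8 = -761.88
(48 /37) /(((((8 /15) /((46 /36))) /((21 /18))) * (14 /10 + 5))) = 0.57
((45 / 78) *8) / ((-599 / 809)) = -48540 / 7787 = -6.23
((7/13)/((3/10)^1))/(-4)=-35/78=-0.45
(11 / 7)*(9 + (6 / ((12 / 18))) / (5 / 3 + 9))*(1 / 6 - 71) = -70125 / 64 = -1095.70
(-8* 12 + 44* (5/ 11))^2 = 5776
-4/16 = -1/4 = -0.25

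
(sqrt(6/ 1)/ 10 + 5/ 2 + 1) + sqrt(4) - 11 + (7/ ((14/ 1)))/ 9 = -49/ 9 + sqrt(6)/ 10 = -5.20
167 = 167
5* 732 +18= 3678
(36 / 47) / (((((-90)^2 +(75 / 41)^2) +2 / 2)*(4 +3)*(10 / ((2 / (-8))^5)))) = -15129 / 11474177469440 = -0.00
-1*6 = -6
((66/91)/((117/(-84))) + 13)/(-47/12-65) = -25308/139763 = -0.18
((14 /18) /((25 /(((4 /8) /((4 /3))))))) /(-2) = -7 /1200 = -0.01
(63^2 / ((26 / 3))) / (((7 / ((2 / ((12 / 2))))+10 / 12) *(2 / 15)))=535815 / 3406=157.32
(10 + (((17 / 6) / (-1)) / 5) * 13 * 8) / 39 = -1.25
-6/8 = -3/4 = -0.75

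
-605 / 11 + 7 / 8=-433 / 8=-54.12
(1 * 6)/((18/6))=2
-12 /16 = -0.75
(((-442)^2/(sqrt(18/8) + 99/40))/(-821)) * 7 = -54701920/130539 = -419.05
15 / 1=15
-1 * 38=-38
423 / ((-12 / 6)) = -423 / 2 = -211.50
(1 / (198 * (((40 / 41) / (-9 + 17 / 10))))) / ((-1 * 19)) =2993 / 1504800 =0.00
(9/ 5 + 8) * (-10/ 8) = -49/ 4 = -12.25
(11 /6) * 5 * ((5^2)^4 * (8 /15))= 17187500 /9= 1909722.22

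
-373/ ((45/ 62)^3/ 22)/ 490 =-977859784/ 22325625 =-43.80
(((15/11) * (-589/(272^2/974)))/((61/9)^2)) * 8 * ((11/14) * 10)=-1742571225/120441328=-14.47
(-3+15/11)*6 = -108/11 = -9.82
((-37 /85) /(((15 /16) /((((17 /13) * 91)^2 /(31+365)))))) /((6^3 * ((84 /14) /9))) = -30821 /267300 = -0.12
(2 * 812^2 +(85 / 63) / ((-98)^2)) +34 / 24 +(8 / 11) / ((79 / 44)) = 31516098607043 / 23899554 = 1318689.82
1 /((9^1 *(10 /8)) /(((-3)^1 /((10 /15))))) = -2 /5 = -0.40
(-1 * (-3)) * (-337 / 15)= -337 / 5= -67.40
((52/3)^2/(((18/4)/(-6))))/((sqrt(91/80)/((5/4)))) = -4160 * sqrt(455)/189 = -469.50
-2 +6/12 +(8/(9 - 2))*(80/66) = -53/462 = -0.11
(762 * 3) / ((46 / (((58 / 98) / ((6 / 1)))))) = 4.90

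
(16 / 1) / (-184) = -2 / 23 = -0.09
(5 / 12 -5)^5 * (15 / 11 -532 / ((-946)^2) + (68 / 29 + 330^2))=-20409319806390625 / 92657088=-220267226.68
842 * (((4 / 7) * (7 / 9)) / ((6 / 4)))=6736 / 27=249.48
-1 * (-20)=20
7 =7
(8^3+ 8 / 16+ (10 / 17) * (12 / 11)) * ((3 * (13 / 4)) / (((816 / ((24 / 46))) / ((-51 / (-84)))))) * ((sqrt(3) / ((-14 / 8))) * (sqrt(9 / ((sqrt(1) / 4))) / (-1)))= 22454055 * sqrt(3) / 3371984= 11.53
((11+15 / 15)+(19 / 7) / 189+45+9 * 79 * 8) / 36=3800327 / 23814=159.58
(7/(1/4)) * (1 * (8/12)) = 56/3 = 18.67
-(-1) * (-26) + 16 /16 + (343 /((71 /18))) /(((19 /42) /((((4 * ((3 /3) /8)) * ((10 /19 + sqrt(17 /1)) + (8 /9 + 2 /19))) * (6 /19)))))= 10298635 /486989 + 777924 * sqrt(17) /25631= 146.29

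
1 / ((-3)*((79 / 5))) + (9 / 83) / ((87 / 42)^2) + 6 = 99328919 / 16543311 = 6.00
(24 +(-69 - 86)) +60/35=-905/7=-129.29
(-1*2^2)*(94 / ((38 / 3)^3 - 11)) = -10152 / 54575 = -0.19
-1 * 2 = -2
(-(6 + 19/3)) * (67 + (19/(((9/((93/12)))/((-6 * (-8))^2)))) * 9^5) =-82358713327/3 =-27452904442.33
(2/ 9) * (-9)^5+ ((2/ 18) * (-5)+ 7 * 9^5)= 3601984/ 9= 400220.44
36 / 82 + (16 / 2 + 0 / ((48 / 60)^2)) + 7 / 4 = 1671 / 164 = 10.19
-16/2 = -8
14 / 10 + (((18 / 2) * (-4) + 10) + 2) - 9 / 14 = -1627 / 70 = -23.24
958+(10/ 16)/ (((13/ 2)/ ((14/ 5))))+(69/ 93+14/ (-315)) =34781723/ 36270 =958.97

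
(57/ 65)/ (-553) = -57/ 35945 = -0.00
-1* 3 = -3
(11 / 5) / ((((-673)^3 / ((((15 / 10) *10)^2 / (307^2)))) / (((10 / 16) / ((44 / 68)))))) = -3825 / 229832759048264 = -0.00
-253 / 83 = -3.05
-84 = -84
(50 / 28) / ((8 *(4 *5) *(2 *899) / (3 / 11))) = 15 / 8860544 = 0.00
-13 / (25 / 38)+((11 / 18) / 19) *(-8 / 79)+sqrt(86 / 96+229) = -6674546 / 337725+sqrt(33105) / 12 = -4.60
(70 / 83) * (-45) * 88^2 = -24393600 / 83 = -293898.80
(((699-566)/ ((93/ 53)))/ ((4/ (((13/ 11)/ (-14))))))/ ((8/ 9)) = -39273/ 21824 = -1.80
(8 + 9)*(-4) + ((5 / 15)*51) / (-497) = -33813 / 497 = -68.03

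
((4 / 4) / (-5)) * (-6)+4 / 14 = 52 / 35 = 1.49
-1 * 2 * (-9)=18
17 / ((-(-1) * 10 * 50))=17 / 500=0.03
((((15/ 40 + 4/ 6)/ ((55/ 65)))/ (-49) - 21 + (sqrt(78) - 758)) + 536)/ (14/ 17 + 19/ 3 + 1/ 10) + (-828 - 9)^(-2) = -187206534101789/ 5590089453564 + 510 * sqrt(78)/ 3701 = -32.27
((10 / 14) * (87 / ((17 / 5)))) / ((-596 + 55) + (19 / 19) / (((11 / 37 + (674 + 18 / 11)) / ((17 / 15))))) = -8975300625 / 265663948564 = -0.03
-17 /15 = -1.13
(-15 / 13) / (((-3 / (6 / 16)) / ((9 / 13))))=135 / 1352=0.10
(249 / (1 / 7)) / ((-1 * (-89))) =19.58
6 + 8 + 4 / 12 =43 / 3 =14.33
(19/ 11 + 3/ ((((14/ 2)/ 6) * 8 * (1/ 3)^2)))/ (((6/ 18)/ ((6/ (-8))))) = -10.40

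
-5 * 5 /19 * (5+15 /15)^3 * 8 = -43200 /19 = -2273.68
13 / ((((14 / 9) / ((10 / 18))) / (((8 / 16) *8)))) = 130 / 7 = 18.57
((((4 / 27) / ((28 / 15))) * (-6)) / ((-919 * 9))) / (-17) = -10 / 2952747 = -0.00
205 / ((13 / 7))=1435 / 13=110.38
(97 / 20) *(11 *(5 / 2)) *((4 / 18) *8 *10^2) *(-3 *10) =-2134000 / 3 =-711333.33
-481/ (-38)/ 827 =481/ 31426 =0.02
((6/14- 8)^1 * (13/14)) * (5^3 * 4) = -3515.31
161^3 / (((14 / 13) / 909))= 3522547255.50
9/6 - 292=-581/2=-290.50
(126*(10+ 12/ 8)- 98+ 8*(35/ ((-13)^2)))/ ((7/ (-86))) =-2808502/ 169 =-16618.36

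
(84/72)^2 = 49/36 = 1.36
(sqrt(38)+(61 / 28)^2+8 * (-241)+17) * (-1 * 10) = 7472515 / 392- 10 * sqrt(38) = 19000.89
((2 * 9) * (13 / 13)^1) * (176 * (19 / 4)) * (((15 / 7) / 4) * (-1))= -56430 / 7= -8061.43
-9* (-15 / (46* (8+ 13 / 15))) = 2025 / 6118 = 0.33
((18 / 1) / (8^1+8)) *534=2403 / 4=600.75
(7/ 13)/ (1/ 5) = 35/ 13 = 2.69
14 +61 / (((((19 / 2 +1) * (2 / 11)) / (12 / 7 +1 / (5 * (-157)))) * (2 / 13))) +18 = 387.78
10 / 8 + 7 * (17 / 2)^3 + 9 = 34473 / 8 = 4309.12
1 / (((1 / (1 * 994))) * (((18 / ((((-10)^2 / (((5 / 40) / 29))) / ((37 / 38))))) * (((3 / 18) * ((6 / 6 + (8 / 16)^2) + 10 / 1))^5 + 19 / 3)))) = 14357469593600 / 321979587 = 44591.24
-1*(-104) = 104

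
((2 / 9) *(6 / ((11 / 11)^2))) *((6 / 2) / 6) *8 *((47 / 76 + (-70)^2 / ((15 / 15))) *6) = 2979576 / 19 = 156819.79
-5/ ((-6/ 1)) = 5/ 6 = 0.83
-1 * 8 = -8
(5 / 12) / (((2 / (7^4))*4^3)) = 12005 / 1536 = 7.82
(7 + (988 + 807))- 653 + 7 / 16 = 1149.44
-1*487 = -487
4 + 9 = 13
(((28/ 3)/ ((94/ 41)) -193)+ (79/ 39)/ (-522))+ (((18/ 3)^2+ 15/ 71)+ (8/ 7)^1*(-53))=-101429947981/ 475542522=-213.29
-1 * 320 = -320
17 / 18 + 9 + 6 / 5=1003 / 90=11.14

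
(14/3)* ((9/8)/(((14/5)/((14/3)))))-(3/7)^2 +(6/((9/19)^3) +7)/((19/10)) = 37973183/904932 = 41.96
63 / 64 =0.98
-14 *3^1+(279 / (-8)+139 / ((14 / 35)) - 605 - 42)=-3011 / 8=-376.38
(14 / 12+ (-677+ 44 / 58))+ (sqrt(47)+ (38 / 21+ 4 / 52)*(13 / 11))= -3004927 / 4466+ sqrt(47)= -665.99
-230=-230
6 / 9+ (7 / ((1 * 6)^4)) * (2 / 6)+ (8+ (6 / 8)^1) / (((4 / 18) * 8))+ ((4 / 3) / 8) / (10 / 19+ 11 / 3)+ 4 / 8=22785107 / 3716928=6.13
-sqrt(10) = -3.16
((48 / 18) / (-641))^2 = 64 / 3697929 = 0.00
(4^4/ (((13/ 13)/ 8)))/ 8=256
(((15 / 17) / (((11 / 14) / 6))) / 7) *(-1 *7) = -1260 / 187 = -6.74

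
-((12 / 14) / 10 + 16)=-563 / 35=-16.09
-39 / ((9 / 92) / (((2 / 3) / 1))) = -2392 / 9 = -265.78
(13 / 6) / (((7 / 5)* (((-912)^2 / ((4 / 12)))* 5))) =0.00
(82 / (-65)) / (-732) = 41 / 23790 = 0.00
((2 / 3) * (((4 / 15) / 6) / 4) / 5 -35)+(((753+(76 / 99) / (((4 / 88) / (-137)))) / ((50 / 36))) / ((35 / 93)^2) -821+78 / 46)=-167140927426 / 19018125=-8788.51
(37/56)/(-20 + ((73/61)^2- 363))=-137677/79509584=-0.00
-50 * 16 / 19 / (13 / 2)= -1600 / 247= -6.48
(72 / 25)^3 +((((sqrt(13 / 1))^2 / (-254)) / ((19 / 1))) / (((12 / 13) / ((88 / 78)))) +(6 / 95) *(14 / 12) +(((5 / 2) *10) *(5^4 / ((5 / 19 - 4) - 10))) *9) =-201004550879047 / 19681031250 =-10213.11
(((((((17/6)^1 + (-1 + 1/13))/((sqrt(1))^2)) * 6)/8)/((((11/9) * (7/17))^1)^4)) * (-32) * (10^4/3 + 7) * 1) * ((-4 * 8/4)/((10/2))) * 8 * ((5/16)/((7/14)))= 793412598417696/41544503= 19097896.02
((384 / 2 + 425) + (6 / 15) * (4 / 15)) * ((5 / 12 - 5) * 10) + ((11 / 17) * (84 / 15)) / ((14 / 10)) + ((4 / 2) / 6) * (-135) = -28326.47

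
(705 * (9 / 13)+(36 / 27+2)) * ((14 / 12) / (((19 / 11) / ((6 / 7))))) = 210815 / 741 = 284.50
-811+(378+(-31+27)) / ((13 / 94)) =24613 / 13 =1893.31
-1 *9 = -9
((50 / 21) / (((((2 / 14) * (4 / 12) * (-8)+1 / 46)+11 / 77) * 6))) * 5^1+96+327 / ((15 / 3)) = 477239 / 3135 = 152.23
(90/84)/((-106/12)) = -45/371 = -0.12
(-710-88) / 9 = -266 / 3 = -88.67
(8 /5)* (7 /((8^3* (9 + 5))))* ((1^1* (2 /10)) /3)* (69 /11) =23 /35200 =0.00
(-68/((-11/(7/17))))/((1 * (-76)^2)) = 0.00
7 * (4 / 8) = 7 / 2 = 3.50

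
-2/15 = -0.13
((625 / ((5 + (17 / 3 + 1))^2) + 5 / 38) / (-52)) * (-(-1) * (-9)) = 79155 / 96824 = 0.82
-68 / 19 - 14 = -334 / 19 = -17.58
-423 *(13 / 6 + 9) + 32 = -9383 / 2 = -4691.50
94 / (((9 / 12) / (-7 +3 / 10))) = -12596 / 15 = -839.73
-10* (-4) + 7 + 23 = 70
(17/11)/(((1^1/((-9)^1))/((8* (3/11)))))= -3672/121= -30.35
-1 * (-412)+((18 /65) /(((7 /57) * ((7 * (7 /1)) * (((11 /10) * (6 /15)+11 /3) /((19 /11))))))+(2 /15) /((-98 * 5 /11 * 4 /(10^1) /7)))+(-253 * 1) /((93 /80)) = 341286745003 /1756199445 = 194.33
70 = 70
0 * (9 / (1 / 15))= 0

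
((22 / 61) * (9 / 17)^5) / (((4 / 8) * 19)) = 2598156 / 1645614263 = 0.00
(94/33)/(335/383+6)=36002/86889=0.41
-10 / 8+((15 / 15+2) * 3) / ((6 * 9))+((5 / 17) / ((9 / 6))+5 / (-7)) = -2287 / 1428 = -1.60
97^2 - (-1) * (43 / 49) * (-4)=460869 / 49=9405.49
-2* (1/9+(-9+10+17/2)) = -173/9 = -19.22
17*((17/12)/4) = 289/48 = 6.02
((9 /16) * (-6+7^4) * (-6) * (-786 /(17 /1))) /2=25413345 /136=186862.83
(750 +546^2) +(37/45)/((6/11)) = 80694227/270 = 298867.51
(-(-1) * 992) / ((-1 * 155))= -32 / 5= -6.40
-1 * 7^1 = -7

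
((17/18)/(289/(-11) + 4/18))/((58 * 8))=-187/2393312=-0.00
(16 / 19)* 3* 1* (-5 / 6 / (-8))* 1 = 5 / 19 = 0.26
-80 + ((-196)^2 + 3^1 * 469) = 39743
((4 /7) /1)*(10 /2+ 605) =2440 /7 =348.57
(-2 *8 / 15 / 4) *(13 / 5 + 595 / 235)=-1608 / 1175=-1.37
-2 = -2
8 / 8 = 1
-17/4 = -4.25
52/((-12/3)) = -13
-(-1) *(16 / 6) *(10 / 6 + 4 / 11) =536 / 99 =5.41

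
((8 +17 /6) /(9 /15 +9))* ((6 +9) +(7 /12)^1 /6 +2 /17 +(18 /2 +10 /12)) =9964175 /352512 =28.27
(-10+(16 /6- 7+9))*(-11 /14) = 4.19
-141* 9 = -1269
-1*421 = -421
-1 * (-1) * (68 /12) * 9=51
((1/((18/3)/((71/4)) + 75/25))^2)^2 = 25411681/3154956561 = 0.01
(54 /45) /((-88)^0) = 6 /5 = 1.20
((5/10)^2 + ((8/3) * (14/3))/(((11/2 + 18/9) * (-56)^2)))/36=0.01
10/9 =1.11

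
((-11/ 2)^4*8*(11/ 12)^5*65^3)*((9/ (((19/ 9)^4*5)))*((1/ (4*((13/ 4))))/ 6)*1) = 806948648552475/ 533794816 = 1511720.65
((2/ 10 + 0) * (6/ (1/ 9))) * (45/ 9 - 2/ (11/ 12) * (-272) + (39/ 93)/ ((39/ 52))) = 11030238/ 1705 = 6469.35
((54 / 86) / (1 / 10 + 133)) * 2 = 540 / 57233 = 0.01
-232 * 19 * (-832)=3667456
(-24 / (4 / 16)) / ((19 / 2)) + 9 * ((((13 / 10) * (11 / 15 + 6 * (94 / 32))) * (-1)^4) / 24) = -70259 / 60800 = -1.16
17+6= 23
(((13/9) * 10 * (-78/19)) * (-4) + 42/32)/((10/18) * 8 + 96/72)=652551/15808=41.28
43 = 43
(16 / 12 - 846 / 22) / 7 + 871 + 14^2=35036 / 33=1061.70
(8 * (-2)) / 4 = -4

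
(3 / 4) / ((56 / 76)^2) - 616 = -614.62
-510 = -510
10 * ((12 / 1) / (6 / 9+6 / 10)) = 1800 / 19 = 94.74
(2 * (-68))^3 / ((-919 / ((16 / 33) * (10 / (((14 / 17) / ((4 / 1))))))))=13684080640 / 212289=64459.68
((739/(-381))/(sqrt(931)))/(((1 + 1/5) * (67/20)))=-36950 * sqrt(19)/10185273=-0.02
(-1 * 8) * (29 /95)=-232 /95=-2.44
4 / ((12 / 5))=5 / 3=1.67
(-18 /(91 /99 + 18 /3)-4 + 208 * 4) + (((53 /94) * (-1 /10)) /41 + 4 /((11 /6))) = 48065605273 /58079780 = 827.58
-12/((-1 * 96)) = 1/8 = 0.12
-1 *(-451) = 451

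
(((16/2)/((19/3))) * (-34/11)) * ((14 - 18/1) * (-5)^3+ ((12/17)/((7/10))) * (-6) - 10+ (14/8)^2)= -2781813/1463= -1901.44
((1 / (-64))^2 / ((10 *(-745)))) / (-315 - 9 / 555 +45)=37 / 304865157120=0.00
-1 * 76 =-76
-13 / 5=-2.60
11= 11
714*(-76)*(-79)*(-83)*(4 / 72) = -59301508 / 3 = -19767169.33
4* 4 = 16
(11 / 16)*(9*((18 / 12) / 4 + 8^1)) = 6633 / 128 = 51.82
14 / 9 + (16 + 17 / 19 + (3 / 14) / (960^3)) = 18.45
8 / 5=1.60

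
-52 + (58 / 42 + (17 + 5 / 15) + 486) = 3169 / 7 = 452.71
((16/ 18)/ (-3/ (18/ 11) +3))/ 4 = 4/ 21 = 0.19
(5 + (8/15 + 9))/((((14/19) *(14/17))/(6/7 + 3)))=316863/3430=92.38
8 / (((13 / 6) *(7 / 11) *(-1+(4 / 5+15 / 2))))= 5280 / 6643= 0.79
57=57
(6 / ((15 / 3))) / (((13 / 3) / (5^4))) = 2250 / 13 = 173.08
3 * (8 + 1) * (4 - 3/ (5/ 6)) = 54/ 5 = 10.80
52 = 52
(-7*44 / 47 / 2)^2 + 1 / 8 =191937 / 17672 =10.86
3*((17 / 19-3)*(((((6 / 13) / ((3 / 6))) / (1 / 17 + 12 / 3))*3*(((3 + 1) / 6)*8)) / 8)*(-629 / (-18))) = -1710880 / 17043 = -100.39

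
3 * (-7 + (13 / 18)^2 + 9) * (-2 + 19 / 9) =817 / 972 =0.84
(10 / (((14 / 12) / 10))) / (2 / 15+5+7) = 4500 / 637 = 7.06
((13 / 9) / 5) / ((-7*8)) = -13 / 2520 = -0.01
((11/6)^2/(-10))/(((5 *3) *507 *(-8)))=121/21902400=0.00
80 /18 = 40 /9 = 4.44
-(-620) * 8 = 4960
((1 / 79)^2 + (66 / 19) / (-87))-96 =-330260687 / 3438791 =-96.04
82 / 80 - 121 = -4799 / 40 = -119.98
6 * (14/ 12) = 7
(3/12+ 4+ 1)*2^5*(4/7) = 96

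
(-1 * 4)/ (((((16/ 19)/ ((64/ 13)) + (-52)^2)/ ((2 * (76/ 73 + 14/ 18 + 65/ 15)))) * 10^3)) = -307192/ 16878083625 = -0.00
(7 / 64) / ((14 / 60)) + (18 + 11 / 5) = 3307 / 160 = 20.67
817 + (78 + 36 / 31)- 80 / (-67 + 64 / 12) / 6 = 1028145 / 1147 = 896.38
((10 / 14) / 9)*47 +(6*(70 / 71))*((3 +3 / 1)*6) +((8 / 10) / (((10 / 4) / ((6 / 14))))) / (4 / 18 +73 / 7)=16260051043 / 75034575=216.70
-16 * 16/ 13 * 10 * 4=-787.69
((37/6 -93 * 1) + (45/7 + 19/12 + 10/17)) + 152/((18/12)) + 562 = 835523/1428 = 585.10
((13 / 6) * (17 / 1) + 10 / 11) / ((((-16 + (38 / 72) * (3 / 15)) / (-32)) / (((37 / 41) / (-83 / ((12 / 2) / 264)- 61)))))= -1882560 / 101934569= -0.02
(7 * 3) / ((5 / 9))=189 / 5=37.80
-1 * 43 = -43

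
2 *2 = 4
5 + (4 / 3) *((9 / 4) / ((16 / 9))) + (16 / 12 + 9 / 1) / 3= 10.13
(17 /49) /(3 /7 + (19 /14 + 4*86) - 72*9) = -34 /29617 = -0.00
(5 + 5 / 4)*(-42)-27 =-579 / 2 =-289.50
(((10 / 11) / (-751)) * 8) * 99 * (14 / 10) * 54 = -54432 / 751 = -72.48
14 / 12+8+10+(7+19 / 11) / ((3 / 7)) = 2609 / 66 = 39.53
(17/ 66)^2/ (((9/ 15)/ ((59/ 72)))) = 85255/ 940896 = 0.09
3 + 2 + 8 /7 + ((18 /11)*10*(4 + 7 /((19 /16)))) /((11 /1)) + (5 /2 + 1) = 784125 /32186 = 24.36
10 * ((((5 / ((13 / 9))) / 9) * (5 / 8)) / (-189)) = -0.01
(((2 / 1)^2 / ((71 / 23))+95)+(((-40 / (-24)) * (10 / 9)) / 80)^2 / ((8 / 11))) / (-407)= -2551916101 / 10785747456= -0.24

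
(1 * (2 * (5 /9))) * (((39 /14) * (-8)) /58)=-260 /609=-0.43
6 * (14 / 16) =21 / 4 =5.25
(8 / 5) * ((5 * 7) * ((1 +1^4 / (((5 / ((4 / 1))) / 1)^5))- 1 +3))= 582344 / 3125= 186.35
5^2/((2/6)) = 75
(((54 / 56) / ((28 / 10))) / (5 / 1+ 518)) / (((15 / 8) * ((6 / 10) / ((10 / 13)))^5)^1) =312500000 / 256908394197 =0.00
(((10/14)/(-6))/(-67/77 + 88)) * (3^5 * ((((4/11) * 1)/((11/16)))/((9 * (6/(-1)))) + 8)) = -195780/73799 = -2.65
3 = 3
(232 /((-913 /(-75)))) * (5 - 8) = -57.17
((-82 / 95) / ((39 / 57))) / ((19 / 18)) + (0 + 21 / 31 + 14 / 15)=9547 / 22971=0.42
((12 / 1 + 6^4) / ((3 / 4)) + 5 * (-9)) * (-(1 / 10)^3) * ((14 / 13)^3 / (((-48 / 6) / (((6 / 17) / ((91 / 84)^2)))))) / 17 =62937756 / 13412959625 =0.00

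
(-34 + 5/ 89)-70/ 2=-6136/ 89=-68.94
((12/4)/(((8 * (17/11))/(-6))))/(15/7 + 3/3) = -63/136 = -0.46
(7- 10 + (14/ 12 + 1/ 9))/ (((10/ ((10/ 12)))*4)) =-31/ 864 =-0.04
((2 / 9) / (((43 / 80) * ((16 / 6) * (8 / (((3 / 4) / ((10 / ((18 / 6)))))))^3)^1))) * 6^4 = 19683 / 4403200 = 0.00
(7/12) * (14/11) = 49/66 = 0.74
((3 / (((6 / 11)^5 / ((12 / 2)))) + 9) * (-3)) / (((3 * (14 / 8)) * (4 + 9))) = -164939 / 9828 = -16.78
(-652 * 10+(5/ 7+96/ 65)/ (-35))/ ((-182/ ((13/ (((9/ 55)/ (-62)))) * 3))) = -35406710977/ 66885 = -529366.99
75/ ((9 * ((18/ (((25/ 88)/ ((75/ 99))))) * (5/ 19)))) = 95/ 144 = 0.66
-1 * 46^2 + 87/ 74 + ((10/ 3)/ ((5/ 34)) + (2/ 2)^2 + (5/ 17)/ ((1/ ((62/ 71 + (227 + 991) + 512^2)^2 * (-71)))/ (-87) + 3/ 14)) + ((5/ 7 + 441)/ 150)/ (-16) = -1439587531069304051321923/ 688808027027272198200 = -2089.97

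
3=3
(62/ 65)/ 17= 62/ 1105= 0.06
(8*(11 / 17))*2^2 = 352 / 17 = 20.71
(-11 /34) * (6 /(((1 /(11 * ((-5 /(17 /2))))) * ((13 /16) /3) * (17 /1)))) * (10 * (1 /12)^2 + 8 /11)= 138820 /63869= 2.17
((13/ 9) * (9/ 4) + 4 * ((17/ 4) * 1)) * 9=729/ 4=182.25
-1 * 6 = -6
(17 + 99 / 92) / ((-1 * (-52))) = 1663 / 4784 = 0.35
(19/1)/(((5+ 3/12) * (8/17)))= 323/42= 7.69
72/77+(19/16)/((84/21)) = 6071/4928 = 1.23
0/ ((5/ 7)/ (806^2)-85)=0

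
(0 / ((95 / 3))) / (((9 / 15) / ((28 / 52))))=0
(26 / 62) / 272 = 13 / 8432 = 0.00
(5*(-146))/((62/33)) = -12045/31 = -388.55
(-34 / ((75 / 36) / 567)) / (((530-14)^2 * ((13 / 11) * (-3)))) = 11781 / 1201850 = 0.01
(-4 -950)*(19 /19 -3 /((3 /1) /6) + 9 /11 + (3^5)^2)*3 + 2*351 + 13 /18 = -33459142249 /198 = -168985566.91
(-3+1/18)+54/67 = -2579/1206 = -2.14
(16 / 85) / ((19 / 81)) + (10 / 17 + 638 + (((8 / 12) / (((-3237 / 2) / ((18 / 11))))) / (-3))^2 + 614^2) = 773242976520590404 / 2047591395135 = 377635.39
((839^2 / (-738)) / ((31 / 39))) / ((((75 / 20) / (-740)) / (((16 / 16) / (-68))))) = -677172002 / 194463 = -3482.27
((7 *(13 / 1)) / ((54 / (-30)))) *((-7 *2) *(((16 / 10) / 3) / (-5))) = -10192 / 135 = -75.50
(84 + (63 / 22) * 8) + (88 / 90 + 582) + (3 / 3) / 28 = 9562327 / 13860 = 689.92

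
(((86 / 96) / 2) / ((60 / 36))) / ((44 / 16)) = 43 / 440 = 0.10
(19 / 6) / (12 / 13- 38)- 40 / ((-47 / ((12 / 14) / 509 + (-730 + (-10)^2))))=-259706407987 / 484297212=-536.25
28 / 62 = 14 / 31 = 0.45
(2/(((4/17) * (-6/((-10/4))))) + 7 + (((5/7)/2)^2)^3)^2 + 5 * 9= 79685245563734281/510245211377664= 156.17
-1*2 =-2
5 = 5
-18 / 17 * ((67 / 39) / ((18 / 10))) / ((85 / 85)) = -670 / 663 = -1.01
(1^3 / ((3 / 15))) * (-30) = -150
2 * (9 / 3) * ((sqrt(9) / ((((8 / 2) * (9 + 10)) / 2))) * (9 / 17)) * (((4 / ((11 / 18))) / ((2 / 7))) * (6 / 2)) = 61236 / 3553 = 17.24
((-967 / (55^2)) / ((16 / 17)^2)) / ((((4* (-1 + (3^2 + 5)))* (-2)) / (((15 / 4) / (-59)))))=-838389 / 3801374720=-0.00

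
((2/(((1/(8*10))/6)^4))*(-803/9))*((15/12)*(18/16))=-13320806400000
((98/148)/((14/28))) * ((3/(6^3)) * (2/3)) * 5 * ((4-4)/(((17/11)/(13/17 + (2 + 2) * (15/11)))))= 0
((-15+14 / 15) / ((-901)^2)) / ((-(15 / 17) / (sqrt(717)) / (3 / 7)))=211 * sqrt(717) / 25070325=0.00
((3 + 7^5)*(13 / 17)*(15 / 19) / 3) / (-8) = -546325 / 1292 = -422.85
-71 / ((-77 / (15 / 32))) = 1065 / 2464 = 0.43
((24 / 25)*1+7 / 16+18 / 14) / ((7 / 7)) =7513 / 2800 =2.68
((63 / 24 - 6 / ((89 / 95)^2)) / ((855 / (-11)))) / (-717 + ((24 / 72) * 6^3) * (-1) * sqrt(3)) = -77952479 / 1000390932840 + 326161 * sqrt(3) / 41682955535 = -0.00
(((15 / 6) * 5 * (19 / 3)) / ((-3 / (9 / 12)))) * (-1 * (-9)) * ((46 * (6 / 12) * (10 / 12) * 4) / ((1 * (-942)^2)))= -0.02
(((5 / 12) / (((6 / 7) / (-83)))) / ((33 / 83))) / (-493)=241115 / 1171368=0.21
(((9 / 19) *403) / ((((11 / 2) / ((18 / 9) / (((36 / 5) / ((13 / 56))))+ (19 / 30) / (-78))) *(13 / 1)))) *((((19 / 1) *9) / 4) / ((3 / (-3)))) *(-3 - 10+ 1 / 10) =82.99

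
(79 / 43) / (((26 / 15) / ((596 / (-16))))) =-176565 / 4472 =-39.48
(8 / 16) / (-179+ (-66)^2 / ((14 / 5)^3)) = 0.03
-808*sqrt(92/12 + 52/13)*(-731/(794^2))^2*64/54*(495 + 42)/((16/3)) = -9660712519*sqrt(105)/223565371929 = -0.44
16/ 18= 8/ 9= 0.89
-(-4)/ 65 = 4/ 65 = 0.06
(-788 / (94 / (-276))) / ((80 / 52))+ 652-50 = 494888 / 235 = 2105.91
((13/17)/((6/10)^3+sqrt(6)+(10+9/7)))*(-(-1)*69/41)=232323000/1982152093 - 686765625*sqrt(6)/67393171162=0.09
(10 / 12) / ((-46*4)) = -5 / 1104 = -0.00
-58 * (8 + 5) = -754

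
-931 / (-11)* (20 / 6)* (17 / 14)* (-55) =-56525 / 3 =-18841.67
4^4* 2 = 512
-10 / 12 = -5 / 6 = -0.83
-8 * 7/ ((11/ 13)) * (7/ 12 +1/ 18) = -4186/ 99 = -42.28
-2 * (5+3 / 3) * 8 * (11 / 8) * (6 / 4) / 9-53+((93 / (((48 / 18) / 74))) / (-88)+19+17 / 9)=-264331 / 3168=-83.44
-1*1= -1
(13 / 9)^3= 2197 / 729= 3.01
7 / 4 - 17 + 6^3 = 803 / 4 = 200.75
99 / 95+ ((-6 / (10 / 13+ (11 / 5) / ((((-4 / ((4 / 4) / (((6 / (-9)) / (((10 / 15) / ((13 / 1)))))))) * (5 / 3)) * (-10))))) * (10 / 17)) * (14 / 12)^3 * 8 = -8321129851 / 144870345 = -57.44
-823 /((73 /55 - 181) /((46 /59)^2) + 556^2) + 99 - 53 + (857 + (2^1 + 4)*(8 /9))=48971987325665 /53914272657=908.33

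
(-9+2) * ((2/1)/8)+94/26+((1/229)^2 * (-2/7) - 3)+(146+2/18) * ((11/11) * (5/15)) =24516636661/515390148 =47.57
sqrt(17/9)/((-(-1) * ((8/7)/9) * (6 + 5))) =21 * sqrt(17)/88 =0.98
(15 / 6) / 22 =5 / 44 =0.11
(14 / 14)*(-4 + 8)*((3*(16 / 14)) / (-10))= -48 / 35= -1.37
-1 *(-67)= 67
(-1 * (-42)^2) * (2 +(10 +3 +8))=-40572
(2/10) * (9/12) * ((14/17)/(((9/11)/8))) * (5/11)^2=140/561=0.25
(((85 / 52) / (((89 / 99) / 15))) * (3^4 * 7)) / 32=71569575 / 148096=483.26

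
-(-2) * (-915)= -1830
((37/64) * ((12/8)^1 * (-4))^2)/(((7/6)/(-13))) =-12987/56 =-231.91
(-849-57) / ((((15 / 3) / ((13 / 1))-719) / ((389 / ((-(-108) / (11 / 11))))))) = 763607 / 168156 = 4.54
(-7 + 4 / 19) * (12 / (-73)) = 1548 / 1387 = 1.12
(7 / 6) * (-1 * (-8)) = 28 / 3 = 9.33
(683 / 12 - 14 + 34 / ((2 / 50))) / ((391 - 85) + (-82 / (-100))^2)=6696875 / 2300043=2.91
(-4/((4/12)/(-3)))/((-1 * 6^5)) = -1/216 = -0.00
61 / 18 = 3.39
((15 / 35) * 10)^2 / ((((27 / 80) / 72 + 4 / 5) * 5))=4.57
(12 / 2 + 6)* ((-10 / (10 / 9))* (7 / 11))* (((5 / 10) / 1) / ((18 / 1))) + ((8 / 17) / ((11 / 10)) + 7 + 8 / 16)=2251 / 374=6.02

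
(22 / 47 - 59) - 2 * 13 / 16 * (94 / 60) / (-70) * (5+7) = -3822683 / 65800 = -58.10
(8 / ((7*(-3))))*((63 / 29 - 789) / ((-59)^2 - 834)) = 60848 / 537341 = 0.11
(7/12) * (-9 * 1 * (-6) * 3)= 189/2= 94.50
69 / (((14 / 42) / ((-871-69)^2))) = 182905200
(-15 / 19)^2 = 225 / 361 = 0.62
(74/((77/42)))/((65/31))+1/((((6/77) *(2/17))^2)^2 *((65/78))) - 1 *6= 419850483384767/2471040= 169908412.40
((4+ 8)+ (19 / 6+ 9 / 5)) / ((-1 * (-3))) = 509 / 90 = 5.66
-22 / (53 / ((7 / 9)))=-154 / 477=-0.32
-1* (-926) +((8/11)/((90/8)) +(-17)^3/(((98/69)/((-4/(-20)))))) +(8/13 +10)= 154409389/630630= 244.85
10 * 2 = 20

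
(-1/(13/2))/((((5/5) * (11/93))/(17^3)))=-913818/143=-6390.34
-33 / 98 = -0.34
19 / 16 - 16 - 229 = -3901 / 16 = -243.81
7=7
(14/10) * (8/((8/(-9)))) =-63/5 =-12.60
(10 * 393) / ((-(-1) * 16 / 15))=29475 / 8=3684.38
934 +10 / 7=6548 / 7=935.43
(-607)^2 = 368449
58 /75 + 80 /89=11162 /6675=1.67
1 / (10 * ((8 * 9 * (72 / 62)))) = 31 / 25920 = 0.00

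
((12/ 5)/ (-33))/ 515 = -0.00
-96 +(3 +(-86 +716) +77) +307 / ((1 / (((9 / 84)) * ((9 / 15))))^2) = 12059267 / 19600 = 615.27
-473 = -473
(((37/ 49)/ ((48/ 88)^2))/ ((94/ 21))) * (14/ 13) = 4477/ 7332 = 0.61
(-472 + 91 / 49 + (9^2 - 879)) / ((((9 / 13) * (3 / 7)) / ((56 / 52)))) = -41426 / 9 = -4602.89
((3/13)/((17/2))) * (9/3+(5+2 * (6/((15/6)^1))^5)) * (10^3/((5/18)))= 16346.85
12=12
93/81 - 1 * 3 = -50/27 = -1.85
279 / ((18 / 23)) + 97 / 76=27191 / 76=357.78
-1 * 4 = -4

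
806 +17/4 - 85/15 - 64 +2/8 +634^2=2416181/6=402696.83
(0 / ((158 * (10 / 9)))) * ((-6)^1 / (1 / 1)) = 0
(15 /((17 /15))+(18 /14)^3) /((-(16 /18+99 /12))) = -3224448 /1918399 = -1.68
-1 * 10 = -10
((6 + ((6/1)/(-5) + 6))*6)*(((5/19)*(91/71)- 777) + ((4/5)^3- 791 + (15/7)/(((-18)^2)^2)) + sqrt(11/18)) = -64729093857691/637402500 + 54*sqrt(22)/5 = -101500.71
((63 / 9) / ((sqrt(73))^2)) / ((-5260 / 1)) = -7 / 383980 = -0.00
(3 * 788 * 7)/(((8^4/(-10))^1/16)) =-646.41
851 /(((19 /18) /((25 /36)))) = 21275 /38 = 559.87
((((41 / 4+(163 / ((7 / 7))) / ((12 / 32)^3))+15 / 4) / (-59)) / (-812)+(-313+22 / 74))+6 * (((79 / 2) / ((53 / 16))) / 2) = -351144906727 / 1268292438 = -276.86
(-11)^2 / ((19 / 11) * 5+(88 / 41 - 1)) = 54571 / 4412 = 12.37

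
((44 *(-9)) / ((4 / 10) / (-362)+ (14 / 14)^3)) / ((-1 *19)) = 89595 / 4294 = 20.87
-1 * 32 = -32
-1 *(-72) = 72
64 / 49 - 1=15 / 49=0.31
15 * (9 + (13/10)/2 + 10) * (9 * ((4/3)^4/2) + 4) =5371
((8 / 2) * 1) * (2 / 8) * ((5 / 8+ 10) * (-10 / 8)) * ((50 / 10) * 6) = -6375 / 16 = -398.44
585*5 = 2925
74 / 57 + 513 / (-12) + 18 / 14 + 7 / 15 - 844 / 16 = -368873 / 3990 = -92.45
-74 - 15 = -89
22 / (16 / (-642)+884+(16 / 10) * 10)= 3531 / 144446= 0.02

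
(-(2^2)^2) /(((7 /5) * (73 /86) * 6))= -3440 /1533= -2.24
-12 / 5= -2.40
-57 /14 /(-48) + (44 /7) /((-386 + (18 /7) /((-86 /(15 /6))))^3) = 0.08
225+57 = 282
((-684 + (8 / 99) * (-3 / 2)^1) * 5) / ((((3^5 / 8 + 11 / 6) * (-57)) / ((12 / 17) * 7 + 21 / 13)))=25656960 / 2100241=12.22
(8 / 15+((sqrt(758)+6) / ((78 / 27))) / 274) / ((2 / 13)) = 9 * sqrt(758) / 1096+28901 / 8220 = 3.74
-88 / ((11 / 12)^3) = -13824 / 121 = -114.25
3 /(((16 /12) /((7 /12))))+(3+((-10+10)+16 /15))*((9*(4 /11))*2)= 24579 /880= 27.93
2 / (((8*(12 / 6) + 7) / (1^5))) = 0.09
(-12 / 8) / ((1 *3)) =-1 / 2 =-0.50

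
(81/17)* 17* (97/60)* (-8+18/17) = -154521/170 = -908.95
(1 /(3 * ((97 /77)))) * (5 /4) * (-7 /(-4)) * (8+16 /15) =9163 /1746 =5.25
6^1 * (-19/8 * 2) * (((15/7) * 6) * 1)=-2565/7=-366.43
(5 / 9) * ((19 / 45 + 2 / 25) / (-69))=-0.00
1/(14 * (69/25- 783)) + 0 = -25/273084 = -0.00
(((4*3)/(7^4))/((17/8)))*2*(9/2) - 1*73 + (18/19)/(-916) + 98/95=-127776393807/1775947670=-71.95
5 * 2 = 10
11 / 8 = 1.38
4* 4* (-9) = -144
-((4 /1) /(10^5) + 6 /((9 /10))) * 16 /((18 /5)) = -500003 /16875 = -29.63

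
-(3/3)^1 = -1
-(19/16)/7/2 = -19/224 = -0.08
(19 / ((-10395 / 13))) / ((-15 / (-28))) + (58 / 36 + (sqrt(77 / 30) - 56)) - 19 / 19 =-2469551 / 44550 + sqrt(2310) / 30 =-53.83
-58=-58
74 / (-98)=-37 / 49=-0.76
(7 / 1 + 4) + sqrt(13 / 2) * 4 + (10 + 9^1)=2 * sqrt(26) + 30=40.20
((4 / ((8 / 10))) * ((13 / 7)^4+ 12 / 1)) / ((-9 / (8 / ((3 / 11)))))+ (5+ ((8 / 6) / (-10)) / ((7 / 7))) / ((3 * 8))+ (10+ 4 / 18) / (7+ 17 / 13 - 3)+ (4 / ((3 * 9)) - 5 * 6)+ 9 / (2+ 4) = -359254507 / 864360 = -415.63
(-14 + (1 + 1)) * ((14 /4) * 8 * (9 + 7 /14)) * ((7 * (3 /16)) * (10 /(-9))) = 4655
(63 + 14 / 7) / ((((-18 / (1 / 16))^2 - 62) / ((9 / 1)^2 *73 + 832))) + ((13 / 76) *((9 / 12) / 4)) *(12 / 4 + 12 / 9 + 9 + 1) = 289727919 / 50392256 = 5.75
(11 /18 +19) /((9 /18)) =353 /9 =39.22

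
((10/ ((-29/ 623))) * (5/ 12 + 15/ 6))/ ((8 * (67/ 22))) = -1199275/ 46632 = -25.72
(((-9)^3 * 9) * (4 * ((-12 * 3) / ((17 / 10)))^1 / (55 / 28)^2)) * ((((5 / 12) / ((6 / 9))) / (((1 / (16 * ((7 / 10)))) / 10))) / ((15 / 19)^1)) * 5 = 131352689664 / 2057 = 63856436.39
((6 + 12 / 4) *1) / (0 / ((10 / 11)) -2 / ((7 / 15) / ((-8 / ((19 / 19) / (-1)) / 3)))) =-63 / 80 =-0.79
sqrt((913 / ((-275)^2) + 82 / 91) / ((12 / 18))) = 1.17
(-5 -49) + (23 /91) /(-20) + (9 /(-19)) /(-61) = -113916797 /2109380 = -54.00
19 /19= 1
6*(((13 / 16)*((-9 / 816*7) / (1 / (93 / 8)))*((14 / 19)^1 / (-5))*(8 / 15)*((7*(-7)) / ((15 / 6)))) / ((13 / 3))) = -2009637 / 1292000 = -1.56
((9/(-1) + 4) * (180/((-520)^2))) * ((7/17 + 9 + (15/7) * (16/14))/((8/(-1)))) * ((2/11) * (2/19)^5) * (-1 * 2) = -360/15523707199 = -0.00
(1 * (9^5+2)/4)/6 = 59051/24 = 2460.46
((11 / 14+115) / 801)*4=3242 / 5607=0.58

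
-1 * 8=-8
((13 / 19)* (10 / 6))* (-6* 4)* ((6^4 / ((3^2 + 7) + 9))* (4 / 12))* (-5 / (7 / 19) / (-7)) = -44928 / 49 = -916.90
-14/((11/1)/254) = -3556/11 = -323.27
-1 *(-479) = 479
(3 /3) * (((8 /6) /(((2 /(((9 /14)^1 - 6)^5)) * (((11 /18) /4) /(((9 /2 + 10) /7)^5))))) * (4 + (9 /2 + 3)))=-3358500344560546875 /397725150592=-8444274.49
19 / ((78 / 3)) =19 / 26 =0.73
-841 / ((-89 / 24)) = 20184 / 89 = 226.79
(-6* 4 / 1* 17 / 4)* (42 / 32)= -1071 / 8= -133.88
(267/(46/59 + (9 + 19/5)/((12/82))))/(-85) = -0.04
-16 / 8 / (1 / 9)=-18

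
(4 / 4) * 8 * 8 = 64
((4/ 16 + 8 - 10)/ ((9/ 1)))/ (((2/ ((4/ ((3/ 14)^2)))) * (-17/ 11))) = 7546/ 1377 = 5.48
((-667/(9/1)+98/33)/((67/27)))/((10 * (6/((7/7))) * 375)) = -7043/5527500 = -0.00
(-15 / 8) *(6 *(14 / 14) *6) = -135 / 2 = -67.50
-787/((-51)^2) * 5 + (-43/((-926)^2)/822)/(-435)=-134055697011373/88609623369480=-1.51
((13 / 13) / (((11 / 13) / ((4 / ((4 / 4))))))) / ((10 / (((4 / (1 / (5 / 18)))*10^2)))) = 5200 / 99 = 52.53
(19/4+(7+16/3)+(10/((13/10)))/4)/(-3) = -2965/468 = -6.34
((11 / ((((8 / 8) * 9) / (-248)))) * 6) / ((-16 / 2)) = 682 / 3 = 227.33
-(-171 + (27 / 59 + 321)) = -8877 / 59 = -150.46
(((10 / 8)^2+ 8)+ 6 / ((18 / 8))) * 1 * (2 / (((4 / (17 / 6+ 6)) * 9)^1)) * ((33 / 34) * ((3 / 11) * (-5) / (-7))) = 1.13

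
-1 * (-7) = 7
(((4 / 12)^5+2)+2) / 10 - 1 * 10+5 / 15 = -22517 / 2430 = -9.27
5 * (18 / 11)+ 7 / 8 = 797 / 88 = 9.06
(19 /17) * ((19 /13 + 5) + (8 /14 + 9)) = 27721 /1547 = 17.92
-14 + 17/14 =-179/14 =-12.79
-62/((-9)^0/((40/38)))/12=-310/57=-5.44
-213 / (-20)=10.65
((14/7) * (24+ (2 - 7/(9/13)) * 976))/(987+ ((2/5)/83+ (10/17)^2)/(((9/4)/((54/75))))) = -425961146000/26637594741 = -15.99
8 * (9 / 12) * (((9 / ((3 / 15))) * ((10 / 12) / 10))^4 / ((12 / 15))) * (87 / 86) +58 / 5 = 332881981 / 220160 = 1512.00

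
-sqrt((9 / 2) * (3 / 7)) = -3 * sqrt(42) / 14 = -1.39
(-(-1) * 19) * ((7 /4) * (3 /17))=399 /68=5.87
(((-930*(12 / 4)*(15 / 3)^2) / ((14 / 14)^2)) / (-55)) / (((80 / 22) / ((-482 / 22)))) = -336195 / 44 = -7640.80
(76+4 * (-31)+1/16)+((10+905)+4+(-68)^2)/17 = 75649/272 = 278.12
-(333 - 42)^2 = -84681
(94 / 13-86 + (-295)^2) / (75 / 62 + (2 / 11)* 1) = 770865282 / 12337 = 62484.01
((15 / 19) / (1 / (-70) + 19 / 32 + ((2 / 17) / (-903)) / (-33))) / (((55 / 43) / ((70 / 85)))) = 782792640 / 892388219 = 0.88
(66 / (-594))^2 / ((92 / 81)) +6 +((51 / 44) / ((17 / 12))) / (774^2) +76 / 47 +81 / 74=63861607285 / 7321490847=8.72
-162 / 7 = -23.14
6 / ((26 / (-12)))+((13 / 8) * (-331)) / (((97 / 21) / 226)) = -132757215 / 5044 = -26319.83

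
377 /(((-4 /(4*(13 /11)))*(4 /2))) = -4901 /22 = -222.77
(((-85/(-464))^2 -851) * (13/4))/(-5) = 2381725723/4305920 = 553.13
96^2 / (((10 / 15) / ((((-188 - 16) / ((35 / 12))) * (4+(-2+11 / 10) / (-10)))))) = -3460257792 / 875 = -3954580.33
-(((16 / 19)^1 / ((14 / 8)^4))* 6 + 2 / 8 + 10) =-1968683 / 182476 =-10.79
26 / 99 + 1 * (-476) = -47098 / 99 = -475.74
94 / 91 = 1.03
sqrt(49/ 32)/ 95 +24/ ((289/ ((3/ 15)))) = 7*sqrt(2)/ 760 +24/ 1445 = 0.03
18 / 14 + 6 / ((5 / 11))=507 / 35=14.49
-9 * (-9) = 81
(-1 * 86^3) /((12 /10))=-1590140 /3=-530046.67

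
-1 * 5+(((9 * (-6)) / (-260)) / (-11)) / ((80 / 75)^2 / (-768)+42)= -40542715 / 8107814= -5.00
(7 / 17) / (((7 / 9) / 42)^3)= 1102248 / 17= 64838.12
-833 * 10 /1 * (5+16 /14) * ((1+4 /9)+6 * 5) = -14481110 /9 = -1609012.22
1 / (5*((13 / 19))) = 19 / 65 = 0.29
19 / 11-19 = -190 / 11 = -17.27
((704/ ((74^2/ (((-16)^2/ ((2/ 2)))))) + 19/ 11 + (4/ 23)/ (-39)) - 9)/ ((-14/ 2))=-346267876/ 94555461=-3.66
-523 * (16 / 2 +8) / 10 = -4184 / 5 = -836.80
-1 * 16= -16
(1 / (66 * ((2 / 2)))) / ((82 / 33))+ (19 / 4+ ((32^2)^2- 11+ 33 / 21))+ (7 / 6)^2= 10833853019 / 10332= 1048572.69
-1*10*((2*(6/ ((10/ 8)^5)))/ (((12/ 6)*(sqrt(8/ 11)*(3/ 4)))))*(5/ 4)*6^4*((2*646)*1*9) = -15431565312*sqrt(22)/ 125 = -579043657.11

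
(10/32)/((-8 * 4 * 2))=-5/1024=-0.00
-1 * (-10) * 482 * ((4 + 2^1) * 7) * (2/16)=25305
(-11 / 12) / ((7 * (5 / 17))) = -187 / 420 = -0.45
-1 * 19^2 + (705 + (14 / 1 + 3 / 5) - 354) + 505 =2548 / 5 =509.60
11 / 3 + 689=2078 / 3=692.67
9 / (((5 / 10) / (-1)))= -18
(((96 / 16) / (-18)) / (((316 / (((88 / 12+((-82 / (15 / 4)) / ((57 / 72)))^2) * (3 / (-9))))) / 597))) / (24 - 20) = 2075040461 / 51334200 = 40.42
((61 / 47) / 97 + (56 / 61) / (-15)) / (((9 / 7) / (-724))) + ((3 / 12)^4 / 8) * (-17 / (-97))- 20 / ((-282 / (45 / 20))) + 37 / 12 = 2319898902581 / 76888811520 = 30.17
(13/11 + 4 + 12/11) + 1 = 80/11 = 7.27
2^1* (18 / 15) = 12 / 5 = 2.40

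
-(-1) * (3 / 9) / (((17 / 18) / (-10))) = -60 / 17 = -3.53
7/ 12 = 0.58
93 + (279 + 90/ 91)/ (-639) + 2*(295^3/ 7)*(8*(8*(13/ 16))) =2464343219042/ 6461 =381418235.42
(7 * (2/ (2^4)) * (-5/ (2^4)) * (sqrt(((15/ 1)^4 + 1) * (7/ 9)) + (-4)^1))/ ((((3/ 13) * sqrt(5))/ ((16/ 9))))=91 * sqrt(5) * (12 - sqrt(354382))/ 648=-183.17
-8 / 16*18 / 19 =-9 / 19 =-0.47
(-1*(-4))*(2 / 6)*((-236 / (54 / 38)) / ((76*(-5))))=236 / 405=0.58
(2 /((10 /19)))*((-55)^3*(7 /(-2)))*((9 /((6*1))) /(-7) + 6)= 51210225 /4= 12802556.25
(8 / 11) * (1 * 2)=1.45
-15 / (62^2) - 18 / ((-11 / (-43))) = -2975421 / 42284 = -70.37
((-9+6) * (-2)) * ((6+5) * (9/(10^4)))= 297/5000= 0.06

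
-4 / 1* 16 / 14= -32 / 7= -4.57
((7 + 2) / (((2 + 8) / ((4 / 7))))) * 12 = 216 / 35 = 6.17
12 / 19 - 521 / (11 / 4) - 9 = -41345 / 209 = -197.82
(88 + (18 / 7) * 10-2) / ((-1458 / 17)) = -6647 / 5103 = -1.30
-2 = -2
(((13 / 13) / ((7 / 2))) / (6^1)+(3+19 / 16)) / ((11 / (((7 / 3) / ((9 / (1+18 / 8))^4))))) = 40642303 / 2660511744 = 0.02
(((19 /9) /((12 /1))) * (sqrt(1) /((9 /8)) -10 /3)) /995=-0.00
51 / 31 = 1.65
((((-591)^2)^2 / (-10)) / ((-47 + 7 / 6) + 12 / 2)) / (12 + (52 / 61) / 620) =692090211819753 / 27120047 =25519506.36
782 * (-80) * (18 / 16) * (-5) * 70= 24633000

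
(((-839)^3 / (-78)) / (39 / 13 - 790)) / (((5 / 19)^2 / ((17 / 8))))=-3624449105503 / 12277200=-295217.89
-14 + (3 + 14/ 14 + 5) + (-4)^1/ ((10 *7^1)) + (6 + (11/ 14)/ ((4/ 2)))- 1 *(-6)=1027/ 140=7.34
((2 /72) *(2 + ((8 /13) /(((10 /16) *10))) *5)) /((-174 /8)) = -6 /1885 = -0.00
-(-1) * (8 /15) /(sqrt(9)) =8 /45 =0.18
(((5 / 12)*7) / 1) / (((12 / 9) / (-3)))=-105 / 16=-6.56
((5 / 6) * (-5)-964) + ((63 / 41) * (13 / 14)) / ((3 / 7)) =-118675 / 123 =-964.84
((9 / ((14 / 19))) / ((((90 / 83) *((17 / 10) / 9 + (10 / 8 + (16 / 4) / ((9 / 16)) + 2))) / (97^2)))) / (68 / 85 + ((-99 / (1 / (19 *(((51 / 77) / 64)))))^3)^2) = 85687053709901226311680 / 464141268617878377769211071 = 0.00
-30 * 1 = -30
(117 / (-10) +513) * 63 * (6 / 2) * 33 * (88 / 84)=16377471 / 5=3275494.20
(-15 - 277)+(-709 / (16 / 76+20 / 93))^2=1569350229641 / 565504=2775135.51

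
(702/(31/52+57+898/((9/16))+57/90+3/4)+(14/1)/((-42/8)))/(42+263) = -6515374/886107045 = -0.01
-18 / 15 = -6 / 5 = -1.20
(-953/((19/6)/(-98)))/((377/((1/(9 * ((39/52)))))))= 747152/64467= 11.59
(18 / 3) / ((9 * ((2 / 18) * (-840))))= -1 / 140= -0.01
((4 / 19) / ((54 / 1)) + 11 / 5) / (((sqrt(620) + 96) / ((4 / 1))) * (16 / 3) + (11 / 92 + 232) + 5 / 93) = 49683345510908 / 8050539140262495 - 367847674496 * sqrt(155) / 8050539140262495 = 0.01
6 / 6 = 1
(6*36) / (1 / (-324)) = -69984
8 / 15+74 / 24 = 217 / 60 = 3.62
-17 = -17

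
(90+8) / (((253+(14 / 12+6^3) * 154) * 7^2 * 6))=1 / 101090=0.00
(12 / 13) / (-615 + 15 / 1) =-1 / 650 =-0.00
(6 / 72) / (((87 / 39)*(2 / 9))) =0.17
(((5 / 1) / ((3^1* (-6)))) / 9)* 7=-35 / 162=-0.22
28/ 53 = 0.53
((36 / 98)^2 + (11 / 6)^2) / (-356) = -302185 / 30771216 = -0.01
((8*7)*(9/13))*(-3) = -1512/13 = -116.31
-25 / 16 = -1.56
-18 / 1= -18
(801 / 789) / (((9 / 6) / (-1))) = -178 / 263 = -0.68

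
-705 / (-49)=705 / 49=14.39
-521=-521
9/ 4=2.25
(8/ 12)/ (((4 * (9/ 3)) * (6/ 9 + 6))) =1/ 120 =0.01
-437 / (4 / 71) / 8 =-31027 / 32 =-969.59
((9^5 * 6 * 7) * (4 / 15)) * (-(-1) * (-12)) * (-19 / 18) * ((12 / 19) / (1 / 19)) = 502625088 / 5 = 100525017.60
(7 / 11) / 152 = 7 / 1672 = 0.00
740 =740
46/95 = 0.48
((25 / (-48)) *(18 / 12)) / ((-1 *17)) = 25 / 544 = 0.05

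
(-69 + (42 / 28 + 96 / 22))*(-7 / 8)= 9723 / 176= 55.24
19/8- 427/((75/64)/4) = -873071/600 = -1455.12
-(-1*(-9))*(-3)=27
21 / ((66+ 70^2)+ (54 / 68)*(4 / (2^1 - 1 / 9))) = 6069 / 1435660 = 0.00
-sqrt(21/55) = -sqrt(1155)/55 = -0.62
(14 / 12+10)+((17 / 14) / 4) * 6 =1091 / 84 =12.99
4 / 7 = 0.57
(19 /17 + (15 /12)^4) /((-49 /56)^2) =15489 /3332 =4.65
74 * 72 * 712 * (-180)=-682836480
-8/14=-4/7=-0.57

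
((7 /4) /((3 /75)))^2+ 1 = 30641 /16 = 1915.06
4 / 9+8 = 76 / 9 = 8.44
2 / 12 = 1 / 6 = 0.17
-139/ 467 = -0.30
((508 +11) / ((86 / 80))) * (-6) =-124560 / 43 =-2896.74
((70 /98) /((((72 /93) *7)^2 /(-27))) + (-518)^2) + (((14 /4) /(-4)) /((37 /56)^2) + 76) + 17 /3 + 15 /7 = 24198566468507 /90156864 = 268405.15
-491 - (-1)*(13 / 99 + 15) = -47111 / 99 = -475.87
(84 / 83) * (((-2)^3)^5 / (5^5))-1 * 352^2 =-32140352512 / 259375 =-123914.61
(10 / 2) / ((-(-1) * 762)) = 5 / 762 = 0.01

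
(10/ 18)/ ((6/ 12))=10/ 9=1.11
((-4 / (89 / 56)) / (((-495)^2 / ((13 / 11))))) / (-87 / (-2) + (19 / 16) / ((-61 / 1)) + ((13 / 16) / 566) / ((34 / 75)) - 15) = -54693603328 / 128331907259744925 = -0.00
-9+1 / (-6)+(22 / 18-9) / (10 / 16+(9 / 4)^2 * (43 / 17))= -640825 / 65754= -9.75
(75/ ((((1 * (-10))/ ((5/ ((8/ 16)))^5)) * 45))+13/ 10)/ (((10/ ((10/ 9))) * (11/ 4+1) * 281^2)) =-999922/ 159896025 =-0.01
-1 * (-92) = 92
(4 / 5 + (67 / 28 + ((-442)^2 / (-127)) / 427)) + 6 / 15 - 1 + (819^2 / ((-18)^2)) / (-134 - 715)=-793776944 / 230202105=-3.45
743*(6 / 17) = 4458 / 17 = 262.24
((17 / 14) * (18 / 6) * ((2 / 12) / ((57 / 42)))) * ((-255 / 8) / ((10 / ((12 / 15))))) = -867 / 760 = -1.14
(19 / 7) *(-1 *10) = -190 / 7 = -27.14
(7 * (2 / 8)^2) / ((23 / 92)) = 7 / 4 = 1.75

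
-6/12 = -1/2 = -0.50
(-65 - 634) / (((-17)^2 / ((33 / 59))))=-23067 / 17051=-1.35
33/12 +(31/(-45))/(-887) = 439189/159660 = 2.75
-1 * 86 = -86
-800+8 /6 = -2396 /3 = -798.67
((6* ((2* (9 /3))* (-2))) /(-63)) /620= 2 /1085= 0.00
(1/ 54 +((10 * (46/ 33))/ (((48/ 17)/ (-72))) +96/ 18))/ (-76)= 207961/ 45144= 4.61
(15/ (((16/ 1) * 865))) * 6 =0.01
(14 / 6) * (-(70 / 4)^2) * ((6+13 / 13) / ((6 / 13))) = -10837.85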